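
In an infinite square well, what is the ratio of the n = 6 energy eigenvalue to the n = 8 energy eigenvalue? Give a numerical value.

0.5625

E_n = n²π²ℏ²/(2mL²) so the ratio is n₂²/n₁² = 36/64 = 0.5625.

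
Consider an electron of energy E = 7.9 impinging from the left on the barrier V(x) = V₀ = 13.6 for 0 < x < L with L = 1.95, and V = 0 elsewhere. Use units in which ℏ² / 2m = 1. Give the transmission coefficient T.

E < V₀: inside the barrier ψ ∝ e^{±κx} with κ = √(2m(V₀ − E))/ℏ = 2.387.
κL = 4.656, sinh(κL) = 52.58.
Matching ψ, ψ′ at both faces gives T = [1 + V₀² sinh²(κL) / (4E(V₀ − E))]⁻¹ = 1/2840 = 0.000352.

T = 0.000352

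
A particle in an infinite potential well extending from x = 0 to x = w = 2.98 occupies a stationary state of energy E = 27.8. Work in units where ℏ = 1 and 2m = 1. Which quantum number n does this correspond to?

For an infinite well E_n = n²π²ℏ²/(2mw²), so n = (w/πℏ)√(2mE).
n = (2.98/π) × √(2 × 0.5 × 27.8) = 5.001 → n = 5.

n = 5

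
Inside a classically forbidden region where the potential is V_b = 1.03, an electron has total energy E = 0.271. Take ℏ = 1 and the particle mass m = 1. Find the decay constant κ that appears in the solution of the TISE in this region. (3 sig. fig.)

κ = 1.23

Since E < V_b the TISE in this region is ψ'' = κ²ψ with κ = √(2m(V_b − E))/ℏ.
κ = √(2 × 1 × 0.759) = 1.232.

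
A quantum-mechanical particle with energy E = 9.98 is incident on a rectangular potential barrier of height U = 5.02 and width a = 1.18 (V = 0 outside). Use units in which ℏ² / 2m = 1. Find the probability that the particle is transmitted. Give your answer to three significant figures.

E > U: inside the barrier k₂ = √(2m(E − U))/ℏ = 2.227, k₂a = 2.628.
T = [1 + U² sin²(k₂a) / (4E(E − U))]⁻¹ = 1/1.031 = 0.970.

T = 0.970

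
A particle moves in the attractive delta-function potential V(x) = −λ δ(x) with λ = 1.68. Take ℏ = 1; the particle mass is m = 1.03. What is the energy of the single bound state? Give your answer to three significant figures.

The bound state is ψ(x) = √κ e^{−κ|x|}. The derivative jump ψ'(0⁺) − ψ'(0⁻) = −(2mλ/ℏ²)ψ(0) fixes κ = mλ/ℏ² = 1.730.
Then E = −ℏ²κ²/(2m) = −mλ²/(2ℏ²) = -1.454.

E = -1.45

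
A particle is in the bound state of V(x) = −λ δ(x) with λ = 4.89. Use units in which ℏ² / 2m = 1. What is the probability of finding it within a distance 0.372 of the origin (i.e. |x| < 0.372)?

P = 0.838

The normalised bound state is ψ = √κ e^{−κ|x|} with κ = mλ/ℏ² = 2.445.
P(|x| < d) = ∫_{−d}^{d} κ e^{−2κ|x|} dx = 1 − e^{−2κd} = 1 − e^{−1.819} = 0.8378.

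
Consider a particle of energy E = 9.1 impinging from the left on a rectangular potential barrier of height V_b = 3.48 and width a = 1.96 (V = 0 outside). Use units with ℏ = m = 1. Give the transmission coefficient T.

T = 0.995

E > V_b: inside the barrier k₂ = √(2m(E − V_b))/ℏ = 3.353, k₂a = 6.571.
T = [1 + V_b² sin²(k₂a) / (4E(E − V_b))]⁻¹ = 1/1.005 = 0.995.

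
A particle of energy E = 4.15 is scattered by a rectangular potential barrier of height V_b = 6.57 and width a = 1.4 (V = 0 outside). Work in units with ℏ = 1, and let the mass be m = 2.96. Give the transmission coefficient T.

T = 0.0000929

Since E < V_b the interior solution is evanescent with decay constant κ = √(2m(V_b − E))/ℏ = 3.785.
κa = 5.299, sinh(κa) = 100.1.
Matching ψ, ψ′ at both faces gives T = [1 + V_b² sinh²(κa) / (4E(V_b − E))]⁻¹ = 1/10760 = 0.0000929.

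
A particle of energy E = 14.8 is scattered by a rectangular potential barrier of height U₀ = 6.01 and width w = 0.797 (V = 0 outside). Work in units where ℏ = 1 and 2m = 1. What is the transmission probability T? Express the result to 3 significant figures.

Above the barrier the interior wavenumber is k₂ = √(2m(E − U₀))/ℏ = 2.965, giving phase k₂w = 2.363.
Matching at both interfaces gives T⁻¹ = 1 + U₀² sin²(k₂w) / [4E(E − U₀)] = 1.034, hence T = 0.967.

T = 0.967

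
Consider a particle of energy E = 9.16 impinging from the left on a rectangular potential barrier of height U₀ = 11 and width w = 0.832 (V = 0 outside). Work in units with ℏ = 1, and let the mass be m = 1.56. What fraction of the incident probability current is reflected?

R = 0.959

Since E < U₀ the interior solution is evanescent with decay constant κ = √(2m(U₀ − E))/ℏ = 2.396.
κw = 1.993, sinh(κw) = 3.602.
The exact tunnelling result is T⁻¹ = 1 + U₀² sinh²(κw) / [4E(U₀ − E)] = 24.29, so T = 0.0412.
R = 1 − T = 0.959.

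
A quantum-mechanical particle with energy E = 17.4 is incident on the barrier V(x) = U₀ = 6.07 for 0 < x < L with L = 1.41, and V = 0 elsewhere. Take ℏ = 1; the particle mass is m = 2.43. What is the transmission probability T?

Above the barrier the interior wavenumber is k₂ = √(2m(E − U₀))/ℏ = 7.420, giving phase k₂L = 10.46.
Matching at both interfaces gives T⁻¹ = 1 + U₀² sin²(k₂L) / [4E(E − U₀)] = 1.035, hence T = 0.966.

T = 0.966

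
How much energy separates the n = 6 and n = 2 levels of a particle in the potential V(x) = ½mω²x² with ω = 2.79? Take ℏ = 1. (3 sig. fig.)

E_n = ℏω(n + ½), so ΔE = (6 − 2) ℏω = 4 × 2.79 = 11.16.

ΔE = 11.2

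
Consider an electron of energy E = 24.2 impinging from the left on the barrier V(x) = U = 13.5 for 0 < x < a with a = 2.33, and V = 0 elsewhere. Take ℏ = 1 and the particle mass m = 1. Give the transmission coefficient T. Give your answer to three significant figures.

T = 0.856

E > U: inside the barrier k₂ = √(2m(E − U))/ℏ = 4.626, k₂a = 10.78.
Matching at both interfaces gives T⁻¹ = 1 + U² sin²(k₂a) / [4E(E − U)] = 1.168, hence T = 0.856.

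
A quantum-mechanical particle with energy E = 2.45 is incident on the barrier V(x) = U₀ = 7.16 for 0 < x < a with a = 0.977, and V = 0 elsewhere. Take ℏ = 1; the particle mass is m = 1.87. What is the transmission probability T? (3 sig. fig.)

T = 0.000988

E < U₀: inside the barrier ψ ∝ e^{±κx} with κ = √(2m(U₀ − E))/ℏ = 4.197.
κa = 4.101, sinh(κa) = 30.18.
The exact tunnelling result is T⁻¹ = 1 + U₀² sinh²(κa) / [4E(U₀ − E)] = 1012, so T = 0.000988.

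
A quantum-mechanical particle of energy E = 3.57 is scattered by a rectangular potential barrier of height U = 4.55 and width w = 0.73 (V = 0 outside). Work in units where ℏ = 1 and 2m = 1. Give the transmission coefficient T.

T = 0.522

Since E < U the interior solution is evanescent with decay constant κ = √(2m(U − E))/ℏ = 0.9899.
κw = 0.7227, sinh(κw) = 0.7872.
Matching ψ, ψ′ at both faces gives T = [1 + U² sinh²(κw) / (4E(U − E))]⁻¹ = 1/1.917 = 0.522.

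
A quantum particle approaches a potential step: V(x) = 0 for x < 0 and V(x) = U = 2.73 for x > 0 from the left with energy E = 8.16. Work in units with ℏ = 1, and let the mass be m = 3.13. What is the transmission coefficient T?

T = 0.990

The wavenumbers are k₁ = √(2mE)/ℏ = 7.147 on the left and k₂ = √(2m(E − U))/ℏ = 5.830 on the right.
Matching ψ and ψ′ at x = 0 gives r = (k₁ − k₂)/(k₁ + k₂), so R = r² = 0.01030 and T = 1 − R = 0.9897.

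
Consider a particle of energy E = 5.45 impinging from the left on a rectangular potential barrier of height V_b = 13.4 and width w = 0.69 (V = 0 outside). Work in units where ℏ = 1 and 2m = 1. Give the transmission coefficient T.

Since E < V_b the interior solution is evanescent with decay constant κ = √(2m(V_b − E))/ℏ = 2.820.
κw = 1.946, sinh(κw) = 3.427.
The exact tunnelling result is T⁻¹ = 1 + V_b² sinh²(κw) / [4E(V_b − E)] = 13.17, so T = 0.0759.

T = 0.0759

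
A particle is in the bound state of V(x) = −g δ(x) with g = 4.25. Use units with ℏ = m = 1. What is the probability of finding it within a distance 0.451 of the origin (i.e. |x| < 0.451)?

P = 0.978

The normalised bound state is ψ = √κ e^{−κ|x|} with κ = mg/ℏ² = 4.250.
P(|x| < d) = ∫_{−d}^{d} κ e^{−2κ|x|} dx = 1 − e^{−2κd} = 1 − e^{−3.834} = 0.9784.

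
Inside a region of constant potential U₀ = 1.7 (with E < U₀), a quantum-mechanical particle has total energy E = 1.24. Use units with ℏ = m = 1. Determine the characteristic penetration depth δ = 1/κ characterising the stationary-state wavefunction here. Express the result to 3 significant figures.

δ = 1.04

Since E < U₀ the TISE in this region is ψ'' = κ²ψ with κ = √(2m(U₀ − E))/ℏ.
κ = √(2 × 1 × 0.46) = 0.9592. The penetration depth is δ = 1/κ = 1.04.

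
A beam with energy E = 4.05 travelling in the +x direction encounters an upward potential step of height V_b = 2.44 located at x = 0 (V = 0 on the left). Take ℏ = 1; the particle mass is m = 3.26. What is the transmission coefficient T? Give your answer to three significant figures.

T = 0.949

The wavenumbers are k₁ = √(2mE)/ℏ = 5.139 on the left and k₂ = √(2m(E − V_b))/ℏ = 3.240 on the right.
Continuity of ψ and ψ′ at the step yields the reflection amplitude r = (k₁ − k₂)/(k₁ + k₂) = 0.2266; thus R = |r|² = 0.05136, T = 0.9486.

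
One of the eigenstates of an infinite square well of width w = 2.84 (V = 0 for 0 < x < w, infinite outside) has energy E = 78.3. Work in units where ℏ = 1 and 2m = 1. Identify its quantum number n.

From E_n = n²π²ℏ²/(2mw²) invert to n = √(2mw²E)/(πℏ).
n = (2.84/π) × √(2 × 0.5 × 78.3) = 7.999 → n = 8.

n = 8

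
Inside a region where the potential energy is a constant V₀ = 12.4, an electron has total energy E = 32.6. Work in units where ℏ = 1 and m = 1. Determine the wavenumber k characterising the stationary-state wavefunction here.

k = 6.36

With E > V₀ the solution is oscillatory, ψ ∝ e^{±ikx} with k = √(2m(E − V₀))/ℏ.
k = √(2 × 1 × 20.2) = 6.356.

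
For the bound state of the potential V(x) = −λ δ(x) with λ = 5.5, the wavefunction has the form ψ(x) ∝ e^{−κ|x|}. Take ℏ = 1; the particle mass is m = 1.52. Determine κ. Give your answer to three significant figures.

Integrate −(ℏ²/2m)ψ'' − λδ(x)ψ = Eψ from −ε to +ε: the ψ'' term gives ψ'(0⁺) − ψ'(0⁻) and the δ term gives −(2mλ/ℏ²)ψ(0).
With ψ ∝ e^{−κ|x|} this yields −2κ = −2mλ/ℏ², so κ = mλ/ℏ² = 8.360.

κ = 8.36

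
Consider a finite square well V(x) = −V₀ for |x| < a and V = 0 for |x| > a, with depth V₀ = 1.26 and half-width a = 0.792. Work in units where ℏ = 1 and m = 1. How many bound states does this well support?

Define the well-strength parameter z₀ = (a/ℏ)√(2mV₀) = 0.792 × √(2·1·1.26) = 1.257.
The even/odd transcendental equations gain one root per π/2 in z₀, giving N = 1 + ⌊2z₀/π⌋ = 1 + ⌊0.8004⌋ = 1.

N = 1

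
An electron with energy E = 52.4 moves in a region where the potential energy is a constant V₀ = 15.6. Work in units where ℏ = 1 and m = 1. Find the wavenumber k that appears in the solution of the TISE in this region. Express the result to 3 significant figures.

k = 8.58

With E > V₀ the solution is oscillatory, ψ ∝ e^{±ikx} with k = √(2m(E − V₀))/ℏ.
k = √(2 × 1 × 36.8) = 8.579.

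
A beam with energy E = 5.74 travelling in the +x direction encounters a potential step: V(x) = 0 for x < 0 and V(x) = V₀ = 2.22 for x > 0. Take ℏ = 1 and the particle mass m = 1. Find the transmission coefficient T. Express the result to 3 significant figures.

On each side the TISE gives plane waves with k = √(2m(E − V))/ℏ: k₁ = √(2·1·5.74) = 3.388, k₂ = √(2·1·3.52) = 2.653.
Matching ψ and ψ′ at x = 0 gives r = (k₁ − k₂)/(k₁ + k₂), so R = r² = 0.01480 and T = 1 − R = 0.9852.

T = 0.985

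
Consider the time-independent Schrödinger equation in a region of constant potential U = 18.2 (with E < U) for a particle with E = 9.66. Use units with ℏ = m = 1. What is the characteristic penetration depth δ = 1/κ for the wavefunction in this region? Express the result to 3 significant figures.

Since E < U the TISE in this region is ψ'' = κ²ψ with κ = √(2m(U − E))/ℏ.
κ = √(2 × 1 × 8.54) = 4.133. The penetration depth is δ = 1/κ = 0.242.

δ = 0.242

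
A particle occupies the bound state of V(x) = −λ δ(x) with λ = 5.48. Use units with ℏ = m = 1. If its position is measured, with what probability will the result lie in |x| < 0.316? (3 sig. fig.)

The normalised bound state is ψ = √κ e^{−κ|x|} with κ = mλ/ℏ² = 5.480.
P(|x| < d) = ∫_{−d}^{d} κ e^{−2κ|x|} dx = 1 − e^{−2κd} = 1 − e^{−3.463} = 0.9687.

P = 0.969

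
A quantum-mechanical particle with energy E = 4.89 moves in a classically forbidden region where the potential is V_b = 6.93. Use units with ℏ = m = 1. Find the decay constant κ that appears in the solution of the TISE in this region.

Since E < V_b the TISE in this region is ψ'' = κ²ψ with κ = √(2m(V_b − E))/ℏ.
κ = √(2 × 1 × 2.04) = 2.020.

κ = 2.02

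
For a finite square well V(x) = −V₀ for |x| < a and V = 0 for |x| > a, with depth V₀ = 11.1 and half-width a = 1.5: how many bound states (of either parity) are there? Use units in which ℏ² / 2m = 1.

N = 4

Define the well-strength parameter z₀ = (a/ℏ)√(2mV₀) = 1.5 × √(2·0.5·11.1) = 4.997.
A new bound state (alternating even/odd) appears each time z₀ passes a multiple of π/2, so N = ⌊2z₀/π⌋ + 1 = ⌊3.182⌋ + 1 = 4.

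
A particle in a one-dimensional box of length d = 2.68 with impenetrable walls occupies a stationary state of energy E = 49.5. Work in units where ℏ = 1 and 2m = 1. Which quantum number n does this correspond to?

From E_n = n²π²ℏ²/(2md²) invert to n = √(2md²E)/(πℏ).
n = (2.68/π) × √(2 × 0.5 × 49.5) = 6.002 → n = 6.

n = 6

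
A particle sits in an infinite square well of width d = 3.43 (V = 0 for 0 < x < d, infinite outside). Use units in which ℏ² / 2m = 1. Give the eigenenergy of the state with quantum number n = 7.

E = 41.1

The infinite-well eigenfunctions ψ_n = √(2/d) sin(nπx/d) vanish at both walls, giving E_n = n²π²ℏ²/(2md²).
E_7 = 7² × π² / (2 × 0.5 × 3.43²) = 41.11.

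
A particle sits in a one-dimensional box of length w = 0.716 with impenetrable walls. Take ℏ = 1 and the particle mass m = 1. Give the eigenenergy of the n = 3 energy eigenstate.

E = 86.6

The infinite-well eigenfunctions ψ_n = √(2/w) sin(nπx/w) vanish at both walls, giving E_n = n²π²ℏ²/(2mw²).
E_3 = 3² × π² / (2 × 1 × 0.716²) = 86.63.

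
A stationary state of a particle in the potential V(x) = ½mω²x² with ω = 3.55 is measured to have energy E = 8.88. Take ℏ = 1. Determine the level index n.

E_n = ℏω(n + ½) ⇒ n = E/(ℏω) − ½ = 8.88/3.55 − 0.5 = 2.001 → n = 2.

n = 2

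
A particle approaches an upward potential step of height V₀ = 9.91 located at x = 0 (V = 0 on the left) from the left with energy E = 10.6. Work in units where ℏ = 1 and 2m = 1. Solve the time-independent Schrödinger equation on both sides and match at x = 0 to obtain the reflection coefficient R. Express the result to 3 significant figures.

On each side the TISE gives plane waves with k = √(2m(E − V))/ℏ: k₁ = √(2·½·10.6) = 3.256, k₂ = √(2·½·0.69) = 0.8307.
Continuity of ψ and ψ′ at the step yields the reflection amplitude r = (k₁ − k₂)/(k₁ + k₂) = 0.5935; thus R = |r|² = 0.3522, T = 0.6478.

R = 0.352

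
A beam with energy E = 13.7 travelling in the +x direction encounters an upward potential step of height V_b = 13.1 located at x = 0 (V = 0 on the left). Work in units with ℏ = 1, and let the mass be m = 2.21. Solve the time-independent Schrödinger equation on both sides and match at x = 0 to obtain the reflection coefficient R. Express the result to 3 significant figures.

R = 0.428

On each side the TISE gives plane waves with k = √(2m(E − V))/ℏ: k₁ = √(2·2.21·13.7) = 7.782, k₂ = √(2·2.21·0.6) = 1.628.
Matching ψ and ψ′ at x = 0 gives r = (k₁ − k₂)/(k₁ + k₂), so R = r² = 0.4276 and T = 1 − R = 0.5724.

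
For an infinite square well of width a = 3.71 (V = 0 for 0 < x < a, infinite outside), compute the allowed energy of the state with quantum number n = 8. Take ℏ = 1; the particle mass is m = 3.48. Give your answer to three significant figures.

Requiring ψ(0) = ψ(a) = 0 quantises k = nπ/a, hence E_n = ℏ²k²/2m = n²π²ℏ²/(2ma²).
E_8 = 8² × π² / (2 × 3.48 × 3.71²) = 6.594.

E = 6.59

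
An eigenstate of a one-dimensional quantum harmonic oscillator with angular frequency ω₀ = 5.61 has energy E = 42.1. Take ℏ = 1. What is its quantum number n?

n = 7

E_n = ℏω₀(n + ½) ⇒ n = E/(ℏω₀) − ½ = 42.1/5.61 − 0.5 = 7.004 → n = 7.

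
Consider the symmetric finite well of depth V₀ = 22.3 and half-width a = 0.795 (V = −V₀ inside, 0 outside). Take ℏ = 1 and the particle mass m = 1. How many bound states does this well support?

N = 4

Define the well-strength parameter z₀ = (a/ℏ)√(2mV₀) = 0.795 × √(2·1·22.3) = 5.309.
A new bound state (alternating even/odd) appears each time z₀ passes a multiple of π/2, so N = ⌊2z₀/π⌋ + 1 = ⌊3.380⌋ + 1 = 4.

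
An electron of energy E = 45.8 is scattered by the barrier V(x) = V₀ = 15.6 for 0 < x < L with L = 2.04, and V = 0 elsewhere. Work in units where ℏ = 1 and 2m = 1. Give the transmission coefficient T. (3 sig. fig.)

Above the barrier the interior wavenumber is k₂ = √(2m(E − V₀))/ℏ = 5.495, giving phase k₂L = 11.21.
T = [1 + V₀² sin²(k₂L) / (4E(E − V₀))]⁻¹ = 1/1.042 = 0.960.

T = 0.960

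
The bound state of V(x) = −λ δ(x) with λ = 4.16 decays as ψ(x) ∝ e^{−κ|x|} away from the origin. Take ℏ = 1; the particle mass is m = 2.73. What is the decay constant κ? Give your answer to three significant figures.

κ = 11.4

Integrate −(ℏ²/2m)ψ'' − λδ(x)ψ = Eψ from −ε to +ε: the ψ'' term gives ψ'(0⁺) − ψ'(0⁻) and the δ term gives −(2mλ/ℏ²)ψ(0).
With ψ ∝ e^{−κ|x|} this yields −2κ = −2mλ/ℏ², so κ = mλ/ℏ² = 11.36.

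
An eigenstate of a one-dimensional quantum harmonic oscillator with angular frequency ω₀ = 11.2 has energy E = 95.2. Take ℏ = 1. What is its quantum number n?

n = 8

Invert E_n = (n + ½)ℏω₀: n = E/ℏω₀ − ½ = 8.000, so n = 8.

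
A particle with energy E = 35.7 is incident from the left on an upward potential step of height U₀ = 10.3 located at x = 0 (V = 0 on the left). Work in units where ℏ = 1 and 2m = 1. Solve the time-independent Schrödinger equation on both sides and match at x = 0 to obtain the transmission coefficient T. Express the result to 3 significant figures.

T = 0.993

The wavenumbers are k₁ = √(2mE)/ℏ = 5.975 on the left and k₂ = √(2m(E − U₀))/ℏ = 5.040 on the right.
Continuity of ψ and ψ′ at the step yields the reflection amplitude r = (k₁ − k₂)/(k₁ + k₂) = 0.08490; thus R = |r|² = 0.007207, T = 0.9928.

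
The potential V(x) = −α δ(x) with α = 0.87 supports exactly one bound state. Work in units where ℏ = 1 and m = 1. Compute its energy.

The bound state is ψ(x) = √κ e^{−κ|x|}. The derivative jump ψ'(0⁺) − ψ'(0⁻) = −(2mα/ℏ²)ψ(0) fixes κ = mα/ℏ² = 0.8700.
Then E = −ℏ²κ²/(2m) = −mα²/(2ℏ²) = -0.3785.

E = -0.378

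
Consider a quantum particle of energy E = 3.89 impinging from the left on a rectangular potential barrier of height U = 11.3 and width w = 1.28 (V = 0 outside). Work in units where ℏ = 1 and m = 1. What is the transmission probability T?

Since E < U the interior solution is evanescent with decay constant κ = √(2m(U − E))/ℏ = 3.850.
κw = 4.928, sinh(κw) = 69.02.
Matching ψ, ψ′ at both faces gives T = [1 + U² sinh²(κw) / (4E(U − E))]⁻¹ = 1/5277 = 0.000190.

T = 0.000190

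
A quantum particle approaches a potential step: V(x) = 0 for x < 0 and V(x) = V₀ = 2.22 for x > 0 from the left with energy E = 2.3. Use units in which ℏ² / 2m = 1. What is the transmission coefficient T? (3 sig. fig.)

T = 0.530

The wavenumbers are k₁ = √(2mE)/ℏ = 1.517 on the left and k₂ = √(2m(E − V₀))/ℏ = 0.2828 on the right.
Matching ψ and ψ′ at x = 0 gives r = (k₁ − k₂)/(k₁ + k₂), so R = r² = 0.4701 and T = 1 − R = 0.5299.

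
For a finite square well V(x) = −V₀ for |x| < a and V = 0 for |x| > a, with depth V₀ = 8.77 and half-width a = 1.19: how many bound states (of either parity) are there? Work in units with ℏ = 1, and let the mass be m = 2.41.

N = 5

Define the well-strength parameter z₀ = (a/ℏ)√(2mV₀) = 1.19 × √(2·2.41·8.77) = 7.737.
A new bound state (alternating even/odd) appears each time z₀ passes a multiple of π/2, so N = ⌊2z₀/π⌋ + 1 = ⌊4.926⌋ + 1 = 5.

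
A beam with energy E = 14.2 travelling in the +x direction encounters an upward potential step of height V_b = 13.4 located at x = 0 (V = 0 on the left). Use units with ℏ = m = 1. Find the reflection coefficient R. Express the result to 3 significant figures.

On each side the TISE gives plane waves with k = √(2m(E − V))/ℏ: k₁ = √(2·1·14.2) = 5.329, k₂ = √(2·1·0.8) = 1.265.
Continuity of ψ and ψ′ at the step yields the reflection amplitude r = (k₁ − k₂)/(k₁ + k₂) = 0.6163; thus R = |r|² = 0.3799, T = 0.6201.

R = 0.380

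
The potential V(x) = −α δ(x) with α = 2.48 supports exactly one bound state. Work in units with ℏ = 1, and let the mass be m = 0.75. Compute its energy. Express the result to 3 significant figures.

The bound state is ψ(x) = √κ e^{−κ|x|}. The derivative jump ψ'(0⁺) − ψ'(0⁻) = −(2mα/ℏ²)ψ(0) fixes κ = mα/ℏ² = 1.860.
Then E = −ℏ²κ²/(2m) = −mα²/(2ℏ²) = -2.306.

E = -2.31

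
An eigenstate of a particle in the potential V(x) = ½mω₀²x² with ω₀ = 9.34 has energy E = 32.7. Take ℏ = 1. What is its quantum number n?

n = 3

Invert E_n = (n + ½)ℏω₀: n = E/ℏω₀ − ½ = 3.001, so n = 3.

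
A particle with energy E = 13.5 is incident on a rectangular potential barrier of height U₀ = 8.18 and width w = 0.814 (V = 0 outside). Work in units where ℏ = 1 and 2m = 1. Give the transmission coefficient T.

T = 0.825

E > U₀: inside the barrier k₂ = √(2m(E − U₀))/ℏ = 2.307, k₂w = 1.878.
T = [1 + U₀² sin²(k₂w) / (4E(E − U₀))]⁻¹ = 1/1.212 = 0.825.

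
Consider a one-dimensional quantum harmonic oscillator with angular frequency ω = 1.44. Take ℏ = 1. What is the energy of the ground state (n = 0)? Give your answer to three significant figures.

The oscillator eigenvalues are E_n = ℏω(n + ½), so E_0 = 1.44 × 0.5 = 0.7200.

E = 0.720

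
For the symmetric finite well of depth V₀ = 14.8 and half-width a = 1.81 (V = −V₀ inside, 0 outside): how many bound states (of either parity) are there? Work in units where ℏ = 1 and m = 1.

N = 7

Define the well-strength parameter z₀ = (a/ℏ)√(2mV₀) = 1.81 × √(2·1·14.8) = 9.847.
A new bound state (alternating even/odd) appears each time z₀ passes a multiple of π/2, so N = ⌊2z₀/π⌋ + 1 = ⌊6.269⌋ + 1 = 7.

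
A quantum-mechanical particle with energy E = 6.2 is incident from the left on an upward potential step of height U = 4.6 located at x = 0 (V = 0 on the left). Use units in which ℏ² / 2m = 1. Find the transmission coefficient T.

T = 0.894

On each side the TISE gives plane waves with k = √(2m(E − V))/ℏ: k₁ = √(2·½·6.2) = 2.490, k₂ = √(2·½·1.6) = 1.265.
Continuity of ψ and ψ′ at the step yields the reflection amplitude r = (k₁ − k₂)/(k₁ + k₂) = 0.3263; thus R = |r|² = 0.1064, T = 0.8936.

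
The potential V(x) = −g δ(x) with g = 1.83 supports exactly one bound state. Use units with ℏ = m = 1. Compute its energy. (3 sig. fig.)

For x ≠ 0 the bound state is ψ ∝ e^{−κ|x|}; integrating the TISE across the delta gives the cusp condition 2κ = 2mg/ℏ², so κ = 1.830.
Then E = −ℏ²κ²/(2m) = −mg²/(2ℏ²) = -1.674.

E = -1.67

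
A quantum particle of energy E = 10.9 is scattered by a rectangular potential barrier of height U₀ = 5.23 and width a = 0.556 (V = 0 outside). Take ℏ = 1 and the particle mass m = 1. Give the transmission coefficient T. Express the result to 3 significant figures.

T = 0.908

E > U₀: inside the barrier k₂ = √(2m(E − U₀))/ℏ = 3.367, k₂a = 1.872.
T = [1 + U₀² sin²(k₂a) / (4E(E − U₀))]⁻¹ = 1/1.101 = 0.908.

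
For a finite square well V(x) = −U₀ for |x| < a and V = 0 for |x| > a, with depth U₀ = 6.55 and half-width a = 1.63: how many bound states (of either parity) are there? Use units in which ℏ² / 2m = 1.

N = 3

Define the well-strength parameter z₀ = (a/ℏ)√(2mU₀) = 1.63 × √(2·0.5·6.55) = 4.172.
A new bound state (alternating even/odd) appears each time z₀ passes a multiple of π/2, so N = ⌊2z₀/π⌋ + 1 = ⌊2.656⌋ + 1 = 3.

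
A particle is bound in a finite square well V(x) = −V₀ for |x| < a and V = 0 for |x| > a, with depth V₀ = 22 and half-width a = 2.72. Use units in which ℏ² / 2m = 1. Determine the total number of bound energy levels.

N = 9

The dimensionless depth is z₀ = a√(2mV₀)/ℏ = 2.72 × √(22.00) = 12.76.
A new bound state (alternating even/odd) appears each time z₀ passes a multiple of π/2, so N = ⌊2z₀/π⌋ + 1 = ⌊8.122⌋ + 1 = 9.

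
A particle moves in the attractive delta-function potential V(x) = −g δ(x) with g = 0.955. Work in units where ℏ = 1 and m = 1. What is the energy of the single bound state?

E = -0.456

For x ≠ 0 the bound state is ψ ∝ e^{−κ|x|}; integrating the TISE across the delta gives the cusp condition 2κ = 2mg/ℏ², so κ = 0.9550.
Then E = −ℏ²κ²/(2m) = −mg²/(2ℏ²) = -0.4560.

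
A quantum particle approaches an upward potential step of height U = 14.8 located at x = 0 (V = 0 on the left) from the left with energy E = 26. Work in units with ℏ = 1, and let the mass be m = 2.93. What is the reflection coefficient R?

R = 0.0431

The wavenumbers are k₁ = √(2mE)/ℏ = 12.34 on the left and k₂ = √(2m(E − U))/ℏ = 8.101 on the right.
Matching ψ and ψ′ at x = 0 gives r = (k₁ − k₂)/(k₁ + k₂), so R = r² = 0.04305 and T = 1 − R = 0.9569.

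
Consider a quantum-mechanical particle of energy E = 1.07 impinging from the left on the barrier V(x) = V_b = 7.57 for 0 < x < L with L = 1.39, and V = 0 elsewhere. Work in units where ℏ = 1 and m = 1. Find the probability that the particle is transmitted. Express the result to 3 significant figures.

T = 0.0000861

E < V_b: inside the barrier ψ ∝ e^{±κx} with κ = √(2m(V_b − E))/ℏ = 3.606.
κL = 5.012, sinh(κL) = 75.08.
The exact tunnelling result is T⁻¹ = 1 + V_b² sinh²(κL) / [4E(V_b − E)] = 11610, so T = 0.0000861.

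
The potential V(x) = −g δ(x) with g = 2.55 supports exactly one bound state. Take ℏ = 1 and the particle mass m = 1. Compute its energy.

For x ≠ 0 the bound state is ψ ∝ e^{−κ|x|}; integrating the TISE across the delta gives the cusp condition 2κ = 2mg/ℏ², so κ = 2.550.
Then E = −ℏ²κ²/(2m) = −mg²/(2ℏ²) = -3.251.

E = -3.25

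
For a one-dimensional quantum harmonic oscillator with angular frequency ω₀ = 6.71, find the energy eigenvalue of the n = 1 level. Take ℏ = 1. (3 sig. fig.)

E = 10.1

The oscillator eigenvalues are E_n = ℏω₀(n + ½), so E_1 = 6.71 × 1.5 = 10.07.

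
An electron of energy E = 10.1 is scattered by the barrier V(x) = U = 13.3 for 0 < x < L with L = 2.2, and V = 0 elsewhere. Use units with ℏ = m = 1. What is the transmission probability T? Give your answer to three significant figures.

E < U: inside the barrier ψ ∝ e^{±κx} with κ = √(2m(U − E))/ℏ = 2.530.
κL = 5.566, sinh(κL) = 130.6.
The exact tunnelling result is T⁻¹ = 1 + U² sinh²(κL) / [4E(U − E)] = 23350, so T = 0.0000428.

T = 0.0000428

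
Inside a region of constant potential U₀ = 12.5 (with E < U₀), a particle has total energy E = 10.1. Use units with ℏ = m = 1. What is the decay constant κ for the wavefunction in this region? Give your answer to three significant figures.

Since E < U₀ the TISE in this region is ψ'' = κ²ψ with κ = √(2m(U₀ − E))/ℏ.
κ = √(2 × 1 × 2.4) = 2.191.

κ = 2.19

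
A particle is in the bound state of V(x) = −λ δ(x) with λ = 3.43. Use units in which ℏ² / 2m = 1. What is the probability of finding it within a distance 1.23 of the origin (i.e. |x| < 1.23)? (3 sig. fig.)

P = 0.985

The normalised bound state is ψ = √κ e^{−κ|x|} with κ = mλ/ℏ² = 1.715.
P(|x| < d) = ∫_{−d}^{d} κ e^{−2κ|x|} dx = 1 − e^{−2κd} = 1 − e^{−4.219} = 0.9853.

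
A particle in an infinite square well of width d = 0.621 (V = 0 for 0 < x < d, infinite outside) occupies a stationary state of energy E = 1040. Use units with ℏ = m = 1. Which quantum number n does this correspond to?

From E_n = n²π²ℏ²/(2md²) invert to n = √(2md²E)/(πℏ).
n = (0.621/π) × √(2 × 1 × 1040) = 9.015 → n = 9.

n = 9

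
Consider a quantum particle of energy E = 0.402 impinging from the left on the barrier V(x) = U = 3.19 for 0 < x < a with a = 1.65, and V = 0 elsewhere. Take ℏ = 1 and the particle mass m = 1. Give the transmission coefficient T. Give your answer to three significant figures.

T = 0.000728

Since E < U the interior solution is evanescent with decay constant κ = √(2m(U − E))/ℏ = 2.361.
κa = 3.896, sinh(κa) = 24.60.
The exact tunnelling result is T⁻¹ = 1 + U² sinh²(κa) / [4E(U − E)] = 1374, so T = 0.000728.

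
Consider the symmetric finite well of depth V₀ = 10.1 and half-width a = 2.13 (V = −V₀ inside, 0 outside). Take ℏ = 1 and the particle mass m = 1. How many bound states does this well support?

N = 7

Define the well-strength parameter z₀ = (a/ℏ)√(2mV₀) = 2.13 × √(2·1·10.1) = 9.573.
The even/odd transcendental equations gain one root per π/2 in z₀, giving N = 1 + ⌊2z₀/π⌋ = 1 + ⌊6.094⌋ = 7.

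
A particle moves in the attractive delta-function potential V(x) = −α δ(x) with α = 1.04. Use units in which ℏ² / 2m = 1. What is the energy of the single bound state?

The bound state is ψ(x) = √κ e^{−κ|x|}. The derivative jump ψ'(0⁺) − ψ'(0⁻) = −(2mα/ℏ²)ψ(0) fixes κ = mα/ℏ² = 0.5200.
Then E = −ℏ²κ²/(2m) = −mα²/(2ℏ²) = -0.2704.

E = -0.270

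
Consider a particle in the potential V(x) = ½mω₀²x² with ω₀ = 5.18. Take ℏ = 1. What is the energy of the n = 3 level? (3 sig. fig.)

E = 18.1

The oscillator eigenvalues are E_n = ℏω₀(n + ½), so E_3 = 5.18 × 3.5 = 18.13.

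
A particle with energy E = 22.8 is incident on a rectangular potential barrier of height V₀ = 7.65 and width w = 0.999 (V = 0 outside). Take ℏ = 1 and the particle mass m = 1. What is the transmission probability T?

Above the barrier the interior wavenumber is k₂ = √(2m(E − V₀))/ℏ = 5.505, giving phase k₂w = 5.499.
T = [1 + V₀² sin²(k₂w) / (4E(E − V₀))]⁻¹ = 1/1.021 = 0.979.

T = 0.979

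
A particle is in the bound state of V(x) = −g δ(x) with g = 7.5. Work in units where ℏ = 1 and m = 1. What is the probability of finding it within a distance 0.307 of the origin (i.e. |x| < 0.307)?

P = 0.990

The normalised bound state is ψ = √κ e^{−κ|x|} with κ = mg/ℏ² = 7.500.
P(|x| < d) = ∫_{−d}^{d} κ e^{−2κ|x|} dx = 1 − e^{−2κd} = 1 − e^{−4.605} = 0.9900.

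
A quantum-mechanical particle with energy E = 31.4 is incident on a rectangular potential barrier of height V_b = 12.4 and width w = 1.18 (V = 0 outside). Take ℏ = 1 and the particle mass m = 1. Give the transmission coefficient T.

E > V_b: inside the barrier k₂ = √(2m(E − V_b))/ℏ = 6.164, k₂w = 7.274.
T = [1 + V_b² sin²(k₂w) / (4E(E − V_b))]⁻¹ = 1/1.045 = 0.957.

T = 0.957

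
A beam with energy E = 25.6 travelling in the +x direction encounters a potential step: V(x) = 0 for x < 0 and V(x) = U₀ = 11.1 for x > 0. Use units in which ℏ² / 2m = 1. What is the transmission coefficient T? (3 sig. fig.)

On each side the TISE gives plane waves with k = √(2m(E − V))/ℏ: k₁ = √(2·½·25.6) = 5.060, k₂ = √(2·½·14.5) = 3.808.
Continuity of ψ and ψ′ at the step yields the reflection amplitude r = (k₁ − k₂)/(k₁ + k₂) = 0.1412; thus R = |r|² = 0.01993, T = 0.9801.

T = 0.980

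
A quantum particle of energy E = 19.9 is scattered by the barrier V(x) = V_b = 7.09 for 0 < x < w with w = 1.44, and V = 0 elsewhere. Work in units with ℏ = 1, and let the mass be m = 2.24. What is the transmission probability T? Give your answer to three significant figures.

T = 0.953

E > V_b: inside the barrier k₂ = √(2m(E − V_b))/ℏ = 7.576, k₂w = 10.91.
Matching at both interfaces gives T⁻¹ = 1 + V_b² sin²(k₂w) / [4E(E − V_b)] = 1.049, hence T = 0.953.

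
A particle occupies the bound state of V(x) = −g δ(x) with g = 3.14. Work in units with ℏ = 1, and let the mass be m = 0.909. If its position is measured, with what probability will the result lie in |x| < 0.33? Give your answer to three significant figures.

The normalised bound state is ψ = √κ e^{−κ|x|} with κ = mg/ℏ² = 2.854.
P(|x| < d) = ∫_{−d}^{d} κ e^{−2κ|x|} dx = 1 − e^{−2κd} = 1 − e^{−1.884} = 0.8480.

P = 0.848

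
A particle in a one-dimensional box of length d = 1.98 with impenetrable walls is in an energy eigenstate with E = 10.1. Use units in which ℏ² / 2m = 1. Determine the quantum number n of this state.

n = 2

For an infinite well E_n = n²π²ℏ²/(2md²), so n = (d/πℏ)√(2mE).
n = (1.98/π) × √(2 × 0.5 × 10.1) = 2.003 → n = 2.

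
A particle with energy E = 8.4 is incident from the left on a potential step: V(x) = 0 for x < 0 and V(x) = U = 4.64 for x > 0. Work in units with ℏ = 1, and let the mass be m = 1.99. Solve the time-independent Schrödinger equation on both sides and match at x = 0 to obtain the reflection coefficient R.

R = 0.0393

On each side the TISE gives plane waves with k = √(2m(E − V))/ℏ: k₁ = √(2·1.99·8.4) = 5.782, k₂ = √(2·1.99·3.76) = 3.868.
Continuity of ψ and ψ′ at the step yields the reflection amplitude r = (k₁ − k₂)/(k₁ + k₂) = 0.1983; thus R = |r|² = 0.03932, T = 0.9607.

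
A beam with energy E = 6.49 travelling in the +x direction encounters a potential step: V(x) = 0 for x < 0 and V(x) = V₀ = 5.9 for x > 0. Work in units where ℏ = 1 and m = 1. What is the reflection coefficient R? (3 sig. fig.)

R = 0.288

The wavenumbers are k₁ = √(2mE)/ℏ = 3.603 on the left and k₂ = √(2m(E − V₀))/ℏ = 1.086 on the right.
Matching ψ and ψ′ at x = 0 gives r = (k₁ − k₂)/(k₁ + k₂), so R = r² = 0.2880 and T = 1 − R = 0.7120.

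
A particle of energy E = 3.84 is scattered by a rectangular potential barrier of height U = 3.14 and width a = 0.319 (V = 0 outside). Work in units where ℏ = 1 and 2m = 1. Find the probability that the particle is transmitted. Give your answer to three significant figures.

T = 0.940

E > U: inside the barrier k₂ = √(2m(E − U))/ℏ = 0.8367, k₂a = 0.2669.
Matching at both interfaces gives T⁻¹ = 1 + U² sin²(k₂a) / [4E(E − U)] = 1.064, hence T = 0.940.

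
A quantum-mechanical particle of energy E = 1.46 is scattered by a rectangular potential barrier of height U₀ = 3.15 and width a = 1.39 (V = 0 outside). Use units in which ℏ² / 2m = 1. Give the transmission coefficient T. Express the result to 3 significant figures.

E < U₀: inside the barrier ψ ∝ e^{±κx} with κ = √(2m(U₀ − E))/ℏ = 1.300.
κa = 1.807, sinh(κa) = 2.964.
The exact tunnelling result is T⁻¹ = 1 + U₀² sinh²(κa) / [4E(U₀ − E)] = 9.832, so T = 0.102.

T = 0.102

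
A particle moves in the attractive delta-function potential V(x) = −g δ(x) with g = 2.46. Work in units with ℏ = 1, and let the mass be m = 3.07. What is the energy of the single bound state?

For x ≠ 0 the bound state is ψ ∝ e^{−κ|x|}; integrating the TISE across the delta gives the cusp condition 2κ = 2mg/ℏ², so κ = 7.552.
Then E = −ℏ²κ²/(2m) = −mg²/(2ℏ²) = -9.289.

E = -9.29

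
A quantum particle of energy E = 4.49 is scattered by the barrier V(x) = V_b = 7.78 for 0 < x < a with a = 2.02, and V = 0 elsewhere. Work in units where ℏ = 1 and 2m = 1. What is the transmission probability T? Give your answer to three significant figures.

Since E < V_b the interior solution is evanescent with decay constant κ = √(2m(V_b − E))/ℏ = 1.814.
κa = 3.664, sinh(κa) = 19.49.
The exact tunnelling result is T⁻¹ = 1 + V_b² sinh²(κa) / [4E(V_b − E)] = 390.3, so T = 0.00256.

T = 0.00256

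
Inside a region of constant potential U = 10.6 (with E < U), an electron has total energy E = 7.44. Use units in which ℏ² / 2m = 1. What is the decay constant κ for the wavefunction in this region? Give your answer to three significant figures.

κ = 1.78

Since E < U the TISE in this region is ψ'' = κ²ψ with κ = √(2m(U − E))/ℏ.
κ = √(2 × 0.5 × 3.16) = 1.778.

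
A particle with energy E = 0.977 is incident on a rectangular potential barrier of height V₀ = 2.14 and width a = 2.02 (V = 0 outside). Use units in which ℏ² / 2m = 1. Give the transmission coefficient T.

T = 0.0496

E < V₀: inside the barrier ψ ∝ e^{±κx} with κ = √(2m(V₀ − E))/ℏ = 1.078.
κa = 2.178, sinh(κa) = 4.360.
Matching ψ, ψ′ at both faces gives T = [1 + V₀² sinh²(κa) / (4E(V₀ − E))]⁻¹ = 1/20.15 = 0.0496.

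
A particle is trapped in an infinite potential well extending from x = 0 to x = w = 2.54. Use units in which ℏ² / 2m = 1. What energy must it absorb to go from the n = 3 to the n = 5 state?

ΔE = 24.5

E_n = n²π²ℏ²/(2mw²), so ΔE = (5² − 3²) π²ℏ²/(2mw²).
ΔE = 16 × π² / (2 × 0.5 × 2.54²) = 24.48.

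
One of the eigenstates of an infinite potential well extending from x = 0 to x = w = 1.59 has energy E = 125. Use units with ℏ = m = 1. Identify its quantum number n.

For an infinite well E_n = n²π²ℏ²/(2mw²), so n = (w/πℏ)√(2mE).
n = (1.59/π) × √(2 × 1 × 125) = 8.002 → n = 8.

n = 8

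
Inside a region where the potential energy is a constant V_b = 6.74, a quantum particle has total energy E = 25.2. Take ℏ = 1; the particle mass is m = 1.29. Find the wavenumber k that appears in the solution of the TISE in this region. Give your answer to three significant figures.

With E > V_b the solution is oscillatory, ψ ∝ e^{±ikx} with k = √(2m(E − V_b))/ℏ.
k = √(2 × 1.29 × 18.46) = 6.901.

k = 6.90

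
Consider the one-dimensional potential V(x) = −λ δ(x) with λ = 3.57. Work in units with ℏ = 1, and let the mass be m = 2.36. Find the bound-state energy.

The bound state is ψ(x) = √κ e^{−κ|x|}. The derivative jump ψ'(0⁺) − ψ'(0⁻) = −(2mλ/ℏ²)ψ(0) fixes κ = mλ/ℏ² = 8.425.
Then E = −ℏ²κ²/(2m) = −mλ²/(2ℏ²) = -15.04.

E = -15.0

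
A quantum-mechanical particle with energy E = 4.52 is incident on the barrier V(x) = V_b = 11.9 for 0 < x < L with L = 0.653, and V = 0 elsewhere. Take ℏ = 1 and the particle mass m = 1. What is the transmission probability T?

T = 0.0247

E < V_b: inside the barrier ψ ∝ e^{±κx} with κ = √(2m(V_b − E))/ℏ = 3.842.
κL = 2.509, sinh(κL) = 6.104.
Matching ψ, ψ′ at both faces gives T = [1 + V_b² sinh²(κL) / (4E(V_b − E))]⁻¹ = 1/40.54 = 0.0247.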